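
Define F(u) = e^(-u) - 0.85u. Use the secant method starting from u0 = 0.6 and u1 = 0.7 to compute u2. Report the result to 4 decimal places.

0.6283

F(0.6) = 0.038812, F(0.7) = -0.098415
u2 = 0.700000 − (-0.098415)·(0.700000 − 0.600000) / (-0.098415 − 0.038812) = 0.700000 − (-0.009841)/(-0.137226) = 0.628283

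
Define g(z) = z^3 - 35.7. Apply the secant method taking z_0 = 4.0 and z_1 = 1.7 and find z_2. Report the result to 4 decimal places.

2.8984

g(4.0) = 28.300000, g(1.7) = -30.787000
z_2 = 1.700000 − (-30.787000)·(1.700000 − 4.000000) / (-30.787000 − 28.300000) = 1.700000 − (70.810100)/(-59.087000) = 2.898404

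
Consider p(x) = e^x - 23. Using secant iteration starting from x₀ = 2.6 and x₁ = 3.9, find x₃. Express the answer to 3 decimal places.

p(2.6) = -9.53626, p(3.9) = 26.40245
x₂ = 3.90000 − 26.40245·(3.90000 − 2.60000) / (26.40245 − (-9.53626)) = 3.90000 − (34.32318)/(35.93871) = 2.94495
p(2.94495) = -3.99024
x₃ = 2.94495 − (-3.99024)·(2.94495 − 3.90000) / (-3.99024 − 26.40245) = 2.94495 − (3.81087)/(-30.39269) = 3.07034

3.070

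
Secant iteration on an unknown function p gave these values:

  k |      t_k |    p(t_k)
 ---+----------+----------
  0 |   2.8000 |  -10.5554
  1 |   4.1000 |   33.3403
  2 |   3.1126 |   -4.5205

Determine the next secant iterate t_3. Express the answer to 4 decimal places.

t_3 = 3.1126 − (-4.5205)·(3.1126 − 4.1000) / (-4.5205 − 33.3403)
   = 3.1126 − (4.463542)/(-37.860800) = 3.230493

3.2305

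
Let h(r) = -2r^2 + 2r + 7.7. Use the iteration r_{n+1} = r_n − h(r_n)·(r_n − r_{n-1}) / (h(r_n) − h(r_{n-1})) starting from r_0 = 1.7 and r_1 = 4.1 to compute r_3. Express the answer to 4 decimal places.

h(1.7) = 5.320000, h(4.1) = -17.720000
r_2 = 4.100000 − (-17.720000)·(4.100000 − 1.700000) / (-17.720000 − 5.320000) = 4.100000 − (-42.528000)/(-23.040000) = 2.254167
h(2.254167) = 2.045799
r_3 = 2.254167 − 2.045799·(2.254167 − 4.100000) / (2.045799 − (-17.720000)) = 2.254167 − (-3.776203)/(19.765799) = 2.445214

2.4452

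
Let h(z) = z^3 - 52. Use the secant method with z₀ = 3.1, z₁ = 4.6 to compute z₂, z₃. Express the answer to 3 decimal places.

h(3.1) = -22.20900, h(4.6) = 45.33600
z₂ = 4.60000 − 45.33600·(4.60000 − 3.10000) / (45.33600 − (-22.20900)) = 4.60000 − (68.00400)/(67.54500) = 3.59320
h(3.59320) = -5.60771
z₃ = 3.59320 − (-5.60771)·(3.59320 − 4.60000) / (-5.60771 − 45.33600) = 3.59320 − (5.64582)/(-50.94371) = 3.70403

3.593, 3.704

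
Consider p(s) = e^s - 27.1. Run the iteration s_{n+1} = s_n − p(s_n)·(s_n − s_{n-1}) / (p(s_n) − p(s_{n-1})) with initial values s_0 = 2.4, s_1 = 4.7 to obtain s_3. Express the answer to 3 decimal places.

3.001

p(2.4) = -16.07682, p(4.7) = 82.84717
s_2 = 4.70000 − 82.84717·(4.70000 − 2.40000) / (82.84717 − (-16.07682)) = 4.70000 − (190.54850)/(98.92400) = 2.77379
p(2.77379) = -11.08079
s_3 = 2.77379 − (-11.08079)·(2.77379 − 4.70000) / (-11.08079 − 82.84717) = 2.77379 − (21.34393)/(-93.92796) = 3.00103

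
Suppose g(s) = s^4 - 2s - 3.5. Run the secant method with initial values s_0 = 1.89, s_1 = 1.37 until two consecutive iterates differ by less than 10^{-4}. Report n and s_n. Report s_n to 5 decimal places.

g(1.89) = 5.4798984, g(1.37) = -2.7172464
s_2 = 1.3700000 − (-2.7172464)·(-0.5200000)/(-8.1971448) = 1.5423732;  |Δ| = 0.1723732
g(1.5423732) = -0.9255093
s_3 = 1.5423732 − (-0.9255093)·(0.1723732)/(1.7917371) = 1.6314114;  |Δ| = 0.0890382
g(1.6314114) = 0.3207761
s_4 = 1.6314114 − 0.3207761·(0.0890382)/(1.2462854) = 1.6084942;  |Δ| = 0.0229172
g(1.6084942) = -0.0231068
s_5 = 1.6084942 − (-0.0231068)·(-0.0229172)/(-0.3438829) = 1.6100341;  |Δ| = 0.0015399
g(1.6100341) = -0.0005162
s_6 = 1.6100341 − (-0.0005162)·(0.0015399)/(0.0225906) = 1.6100693;  |Δ| = 0.0000352
|s_6 − s_5| = 0.0000352 < 10^{-4}

n = 6, s_n = 1.61007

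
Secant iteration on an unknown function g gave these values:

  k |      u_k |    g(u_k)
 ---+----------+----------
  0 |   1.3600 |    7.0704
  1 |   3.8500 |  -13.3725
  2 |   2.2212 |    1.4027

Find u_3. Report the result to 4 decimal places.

u_3 = 2.2212 − 1.4027·(2.2212 − 3.8500) / (1.4027 − (-13.3725))
   = 2.2212 − (-2.284718)/(14.775200) = 2.375832

2.3758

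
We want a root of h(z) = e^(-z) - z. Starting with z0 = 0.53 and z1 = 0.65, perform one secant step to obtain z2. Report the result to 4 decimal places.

h(0.53) = 0.058605, h(0.65) = -0.127954
z2 = 0.650000 − (-0.127954)·(0.650000 − 0.530000) / (-0.127954 − 0.058605) = 0.650000 − (-0.015355)/(-0.186559) = 0.567696

0.5677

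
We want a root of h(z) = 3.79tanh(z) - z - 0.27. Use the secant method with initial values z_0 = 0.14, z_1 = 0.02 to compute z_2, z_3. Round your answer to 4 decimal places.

0.0976, 0.0972

h(0.14) = 0.117160, h(0.02) = -0.214210
z_2 = 0.020000 − (-0.214210)·(0.020000 − 0.140000) / (-0.214210 − 0.117160) = 0.020000 − (0.025705)/(-0.331370) = 0.097572
h(0.097572) = 0.001058
z_3 = 0.097572 − 0.001058·(0.097572 − 0.020000) / (0.001058 − (-0.214210)) = 0.097572 − (0.000082)/(0.215268) = 0.097191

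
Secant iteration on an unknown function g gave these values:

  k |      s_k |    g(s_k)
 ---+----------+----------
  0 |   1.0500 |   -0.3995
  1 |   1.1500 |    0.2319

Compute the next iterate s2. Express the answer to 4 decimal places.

1.1133

s2 = 1.1500 − 0.2319·(1.1500 − 1.0500) / (0.2319 − (-0.3995))
   = 1.1500 − (0.023190)/(0.631400) = 1.113272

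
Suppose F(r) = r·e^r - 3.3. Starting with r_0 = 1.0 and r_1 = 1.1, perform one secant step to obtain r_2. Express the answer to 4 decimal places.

F(1.0) = -0.581718, F(1.1) = 0.004583
r_2 = 1.100000 − 0.004583·(1.100000 − 1.000000) / (0.004583 − (-0.581718)) = 1.100000 − (0.000458)/(0.586301) = 1.099218

1.0992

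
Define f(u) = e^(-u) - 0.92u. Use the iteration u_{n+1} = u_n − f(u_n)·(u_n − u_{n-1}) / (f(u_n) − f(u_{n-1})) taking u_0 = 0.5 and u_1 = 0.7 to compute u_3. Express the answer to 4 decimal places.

0.5978

f(0.5) = 0.146531, f(0.7) = -0.147415
u_2 = 0.700000 − (-0.147415)·(0.700000 − 0.500000) / (-0.147415 − 0.146531) = 0.700000 − (-0.029483)/(-0.293945) = 0.599699
f(0.599699) = -0.002747
u_3 = 0.599699 − (-0.002747)·(0.599699 − 0.700000) / (-0.002747 − (-0.147415)) = 0.599699 − (0.000275)/(0.144668) = 0.597795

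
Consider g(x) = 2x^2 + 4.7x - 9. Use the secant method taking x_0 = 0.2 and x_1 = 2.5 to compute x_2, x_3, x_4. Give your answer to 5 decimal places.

0.99010, 1.19437, 1.25319

g(0.2) = -7.9800000, g(2.5) = 15.2500000
x_2 = 2.5000000 − 15.2500000·(2.5000000 − 0.2000000) / (15.2500000 − (-7.9800000)) = 2.5000000 − (35.0750000)/(23.2300000) = 0.9900990
g(0.9900990) = -2.3859426
x_3 = 0.9900990 − (-2.3859426)·(0.9900990 − 2.5000000) / (-2.3859426 − 15.2500000) = 0.9900990 − (3.6025370)/(-17.6359426) = 1.1943715
g(1.1943715) = -0.5334079
x_4 = 1.1943715 − (-0.5334079)·(1.1943715 − 0.9900990) / (-0.5334079 − (-2.3859426)) = 1.1943715 − (-0.1089605)/(1.8525347) = 1.2531884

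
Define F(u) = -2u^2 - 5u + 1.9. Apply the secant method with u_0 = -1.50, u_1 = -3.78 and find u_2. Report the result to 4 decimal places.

-2.3813

F(-1.50) = 4.900000, F(-3.78) = -7.776800
u_2 = -3.780000 − (-7.776800)·(-3.780000 − (-1.500000)) / (-7.776800 − 4.900000) = -3.780000 − (17.731104)/(-12.676800) = -2.381295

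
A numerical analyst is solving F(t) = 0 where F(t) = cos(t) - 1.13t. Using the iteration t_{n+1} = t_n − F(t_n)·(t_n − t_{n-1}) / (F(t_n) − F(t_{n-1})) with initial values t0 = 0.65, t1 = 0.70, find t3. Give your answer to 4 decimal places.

F(0.65) = 0.061584, F(0.70) = -0.026158
t2 = 0.700000 − (-0.026158)·(0.700000 − 0.650000) / (-0.026158 − 0.061584) = 0.700000 − (-0.001308)/(-0.087742) = 0.685094
F(0.685094) = 0.000204
t3 = 0.685094 − 0.000204·(0.685094 − 0.700000) / (0.000204 − (-0.026158)) = 0.685094 − (-0.000003)/(0.026361) = 0.685209

0.6852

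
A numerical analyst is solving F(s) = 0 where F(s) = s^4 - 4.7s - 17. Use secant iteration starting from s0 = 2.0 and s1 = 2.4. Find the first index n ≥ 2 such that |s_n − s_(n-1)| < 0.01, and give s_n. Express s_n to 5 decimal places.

n = 4, s_n = 2.29606

F(2.0) = -10.4000000, F(2.4) = 4.8976000
s2 = 2.4000000 − 4.8976000·(0.4000000)/(15.2976000) = 2.2719381;  |Δ| = 0.1280619
F(2.2719381) = -1.0349348
s3 = 2.2719381 − (-1.0349348)·(-0.1280619)/(-5.9325348) = 2.2942786;  |Δ| = 0.0223405
F(2.2942786) = -0.0764225
s4 = 2.2942786 − (-0.0764225)·(0.0223405)/(0.9585123) = 2.2960598;  |Δ| = 0.0017812
|s4 − s3| = 0.0017812 < 0.01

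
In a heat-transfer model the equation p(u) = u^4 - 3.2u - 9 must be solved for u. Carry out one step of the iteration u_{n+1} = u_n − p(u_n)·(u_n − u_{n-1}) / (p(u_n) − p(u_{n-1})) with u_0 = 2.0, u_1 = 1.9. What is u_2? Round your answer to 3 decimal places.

1.977

p(2.0) = 0.60000, p(1.9) = -2.04790
u_2 = 1.90000 − (-2.04790)·(1.90000 − 2.00000) / (-2.04790 − 0.60000) = 1.90000 − (0.20479)/(-2.64790) = 1.97734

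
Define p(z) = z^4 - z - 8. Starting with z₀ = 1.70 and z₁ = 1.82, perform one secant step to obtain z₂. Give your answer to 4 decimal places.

1.7647

p(1.70) = -1.347900, p(1.82) = 1.151994
z₂ = 1.820000 − 1.151994·(1.820000 − 1.700000) / (1.151994 − (-1.347900)) = 1.820000 − (0.138239)/(2.499894) = 1.764702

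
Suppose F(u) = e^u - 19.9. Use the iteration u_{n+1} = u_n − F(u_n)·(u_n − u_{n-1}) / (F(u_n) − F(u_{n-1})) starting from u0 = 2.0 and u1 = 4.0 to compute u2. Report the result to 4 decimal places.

2.5300

F(2.0) = -12.510944, F(4.0) = 34.698150
u2 = 4.000000 − 34.698150·(4.000000 − 2.000000) / (34.698150 − (-12.510944)) = 4.000000 − (69.396300)/(47.209094) = 2.530023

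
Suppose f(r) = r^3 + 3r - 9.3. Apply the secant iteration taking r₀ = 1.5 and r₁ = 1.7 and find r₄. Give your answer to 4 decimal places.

1.6372

f(1.5) = -1.425000, f(1.7) = 0.713000
r₂ = 1.700000 − 0.713000·(1.700000 − 1.500000) / (0.713000 − (-1.425000)) = 1.700000 − (0.142600)/(2.138000) = 1.633302
f(1.633302) = -0.042973
r₃ = 1.633302 − (-0.042973)·(1.633302 − 1.700000) / (-0.042973 − 0.713000) = 1.633302 − (0.002866)/(-0.755973) = 1.637094
f(1.637094) = -0.001185
r₄ = 1.637094 − (-0.001185)·(1.637094 − 1.633302) / (-0.001185 − (-0.042973)) = 1.637094 − (-0.000004)/(0.041787) = 1.637201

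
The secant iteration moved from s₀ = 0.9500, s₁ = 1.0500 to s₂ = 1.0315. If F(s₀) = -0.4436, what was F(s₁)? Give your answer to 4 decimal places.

The secant line through (0.9500, -0.4436) and (1.0500, F(s₁)) crosses zero at s₂ = 1.0315.
So (0.9500, -0.4436), (1.0500, F(s₁)), (1.0315, 0) are collinear:
F(s₁) = -0.4436 · (1.0500 − 1.0315) / (0.9500 − 1.0315) = -0.4436 · (0.018500)/(-0.081500) = 0.100694

0.1007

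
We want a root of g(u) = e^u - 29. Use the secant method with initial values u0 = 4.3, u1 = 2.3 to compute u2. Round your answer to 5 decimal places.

g(4.3) = 44.6997937, g(2.3) = -19.0258175
u2 = 2.3000000 − (-19.0258175)·(2.3000000 − 4.3000000) / (-19.0258175 − 44.6997937) = 2.3000000 − (38.0516351)/(-63.7256112) = 2.8971168

2.89712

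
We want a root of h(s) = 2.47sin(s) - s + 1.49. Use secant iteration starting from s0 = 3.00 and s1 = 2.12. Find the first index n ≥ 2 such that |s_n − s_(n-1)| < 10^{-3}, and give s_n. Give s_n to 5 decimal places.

n = 5, s_n = 2.65186

h(3.00) = -1.1614336, h(2.12) = 1.4767630
s2 = 2.1200000 − 1.4767630·(-0.8800000)/(2.6381966) = 2.6125908;  |Δ| = 0.4925908
h(2.6125908) = 0.1239487
s3 = 2.6125908 − 0.1239487·(0.4925908)/(-1.3528143) = 2.6577234;  |Δ| = 0.0451326
h(2.6577234) = -0.0186603
s4 = 2.6577234 − (-0.0186603)·(0.0451326)/(-0.1426090) = 2.6518178;  |Δ| = 0.0059056
h(2.6518178) = 0.0001374
s5 = 2.6518178 − 0.0001374·(-0.0059056)/(0.0187977) = 2.6518610;  |Δ| = 0.0000432
|s5 − s4| = 0.0000432 < 10^{-3}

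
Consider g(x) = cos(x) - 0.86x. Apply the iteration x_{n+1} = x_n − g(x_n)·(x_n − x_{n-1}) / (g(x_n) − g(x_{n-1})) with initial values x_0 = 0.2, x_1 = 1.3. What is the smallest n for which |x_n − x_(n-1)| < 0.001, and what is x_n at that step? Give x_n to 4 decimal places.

g(0.2) = 0.808067, g(1.3) = -0.850501
x_2 = 1.300000 − (-0.850501)·(1.100000)/(-1.658568) = 0.735928;  |Δ| = 0.564072
g(0.735928) = 0.108310
x_3 = 0.735928 − 0.108310·(-0.564072)/(0.958811) = 0.799647;  |Δ| = 0.063719
g(0.799647) = 0.009263
x_4 = 0.799647 − 0.009263·(0.063719)/(-0.099047) = 0.805606;  |Δ| = 0.005959
g(0.805606) = -0.000148
x_5 = 0.805606 − (-0.000148)·(0.005959)/(-0.009411) = 0.805513;  |Δ| = 0.000093
|x_5 − x_4| = 0.000093 < 0.001

n = 5, x_n = 0.8055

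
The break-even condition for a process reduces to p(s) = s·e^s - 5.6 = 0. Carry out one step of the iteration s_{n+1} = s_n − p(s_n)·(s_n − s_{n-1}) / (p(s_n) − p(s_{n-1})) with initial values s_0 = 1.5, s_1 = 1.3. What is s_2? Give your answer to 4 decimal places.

p(1.5) = 1.122534, p(1.3) = -0.829914
s_2 = 1.300000 − (-0.829914)·(1.300000 − 1.500000) / (-0.829914 − 1.122534) = 1.300000 − (0.165983)/(-1.952448) = 1.385013

1.3850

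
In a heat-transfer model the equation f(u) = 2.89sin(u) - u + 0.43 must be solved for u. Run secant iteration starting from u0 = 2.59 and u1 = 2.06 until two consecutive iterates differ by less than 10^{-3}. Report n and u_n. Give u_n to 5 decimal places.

f(2.59) = -0.6455119, f(2.06) = 0.9210242
u2 = 2.0600000 − 0.9210242·(-0.5300000)/(1.5665361) = 2.3716065;  |Δ| = 0.3116065
f(2.3716065) = 0.0701956
u3 = 2.3716065 − 0.0701956·(0.3116065)/(-0.8508287) = 2.3973149;  |Δ| = 0.0257083
f(2.3973149) = -0.0095111
u4 = 2.3973149 − (-0.0095111)·(0.0257083)/(-0.0797067) = 2.3942472;  |Δ| = 0.0030677
f(2.3942472) = 0.0000687
u5 = 2.3942472 − 0.0000687·(-0.0030677)/(0.0095798) = 2.3942692;  |Δ| = 0.0000220
|u5 − u4| = 0.0000220 < 10^{-3}

n = 5, u_n = 2.39427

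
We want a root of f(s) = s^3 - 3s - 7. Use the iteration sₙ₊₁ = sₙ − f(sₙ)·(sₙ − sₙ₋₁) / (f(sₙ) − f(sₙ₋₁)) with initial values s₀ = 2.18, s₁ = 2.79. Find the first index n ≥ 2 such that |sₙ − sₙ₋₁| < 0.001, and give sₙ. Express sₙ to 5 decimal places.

n = 5, sₙ = 2.42599

f(2.18) = -3.1797680, f(2.79) = 6.3476390
s₂ = 2.7900000 − 6.3476390·(0.6100000)/(9.5274070) = 2.3835872;  |Δ| = 0.4064128
f(2.3835872) = -0.6084391
s₃ = 2.3835872 − (-0.6084391)·(-0.4064128)/(-6.9560781) = 2.4191356;  |Δ| = 0.0355484
f(2.4191356) = -0.1000997
s₄ = 2.4191356 − (-0.1000997)·(0.0355484)/(0.5083395) = 2.4261356;  |Δ| = 0.0070000
f(2.4261356) = 0.0021530
s₅ = 2.4261356 − 0.0021530·(0.0070000)/(0.1022527) = 2.4259883;  |Δ| = 0.0001474
|s₅ − s₄| = 0.0001474 < 0.001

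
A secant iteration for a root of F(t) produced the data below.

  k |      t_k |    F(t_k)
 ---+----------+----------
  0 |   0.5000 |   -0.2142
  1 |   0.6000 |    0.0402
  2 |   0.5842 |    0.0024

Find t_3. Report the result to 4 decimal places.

t_3 = 0.5842 − 0.0024·(0.5842 − 0.6000) / (0.0024 − 0.0402)
   = 0.5842 − (-0.000038)/(-0.037800) = 0.583197

0.5832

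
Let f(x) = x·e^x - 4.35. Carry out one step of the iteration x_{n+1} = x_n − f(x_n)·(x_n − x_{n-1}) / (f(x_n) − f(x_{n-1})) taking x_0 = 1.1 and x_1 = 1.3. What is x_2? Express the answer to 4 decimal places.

1.2427

f(1.1) = -1.045417, f(1.3) = 0.420086
x_2 = 1.300000 − 0.420086·(1.300000 − 1.100000) / (0.420086 − (-1.045417)) = 1.300000 − (0.084017)/(1.465503) = 1.242670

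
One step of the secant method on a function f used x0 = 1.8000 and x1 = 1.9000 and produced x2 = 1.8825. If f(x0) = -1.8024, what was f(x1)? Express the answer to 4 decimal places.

0.3823

The secant line through (1.8000, -1.8024) and (1.9000, f(x1)) crosses zero at x2 = 1.8825.
So (1.8000, -1.8024), (1.9000, f(x1)), (1.8825, 0) are collinear:
f(x1) = -1.8024 · (1.9000 − 1.8825) / (1.8000 − 1.8825) = -1.8024 · (0.017500)/(-0.082500) = 0.382327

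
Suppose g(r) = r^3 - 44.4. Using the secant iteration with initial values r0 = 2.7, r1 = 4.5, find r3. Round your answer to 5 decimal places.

3.48958

g(2.7) = -24.7170000, g(4.5) = 46.7250000
r2 = 4.5000000 − 46.7250000·(4.5000000 − 2.7000000) / (46.7250000 − (-24.7170000)) = 4.5000000 − (84.1050000)/(71.4420000) = 3.3227513
g(3.3227513) = -7.7145780
r3 = 3.3227513 − (-7.7145780)·(3.3227513 − 4.5000000) / (-7.7145780 − 46.7250000) = 3.3227513 − (9.0819768)/(-54.4395780) = 3.4895781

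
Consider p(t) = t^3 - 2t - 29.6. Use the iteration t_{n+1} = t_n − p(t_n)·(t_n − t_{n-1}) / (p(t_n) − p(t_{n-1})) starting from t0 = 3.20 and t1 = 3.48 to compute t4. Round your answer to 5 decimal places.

3.30855

p(3.20) = -3.2320000, p(3.48) = 5.5841920
t2 = 3.4800000 − 5.5841920·(3.4800000 − 3.2000000) / (5.5841920 − (-3.2320000)) = 3.4800000 − (1.5635738)/(8.8161920) = 3.3026475
p(3.3026475) = -0.1817320
t3 = 3.3026475 − (-0.1817320)·(3.3026475 − 3.4800000) / (-0.1817320 − 5.5841920) = 3.3026475 − (0.0322306)/(-5.7659240) = 3.3082373
p(3.3082373) = -0.0096885
t4 = 3.3082373 − (-0.0096885)·(3.3082373 − 3.3026475) / (-0.0096885 − (-0.1817320)) = 3.3082373 − (-0.0000542)/(0.1720435) = 3.3085521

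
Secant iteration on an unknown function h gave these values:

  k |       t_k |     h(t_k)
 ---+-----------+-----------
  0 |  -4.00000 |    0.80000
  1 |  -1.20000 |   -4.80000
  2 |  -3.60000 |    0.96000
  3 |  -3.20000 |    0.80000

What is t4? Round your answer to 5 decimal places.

-1.20000

t4 = -3.20000 − 0.80000·(-3.20000 − (-3.60000)) / (0.80000 − 0.96000)
   = -3.20000 − (0.3200000)/(-0.1600000) = -1.2000000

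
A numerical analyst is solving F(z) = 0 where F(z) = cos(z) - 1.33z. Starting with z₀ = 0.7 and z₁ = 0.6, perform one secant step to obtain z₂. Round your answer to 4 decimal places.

0.6141

F(0.7) = -0.166158, F(0.6) = 0.027336
z₂ = 0.600000 − 0.027336·(0.600000 − 0.700000) / (0.027336 − (-0.166158)) = 0.600000 − (-0.002734)/(0.193493) = 0.614127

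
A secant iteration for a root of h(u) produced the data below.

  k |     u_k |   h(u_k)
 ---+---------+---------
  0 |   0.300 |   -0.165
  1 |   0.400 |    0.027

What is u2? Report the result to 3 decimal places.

u2 = 0.400 − 0.027·(0.400 − 0.300) / (0.027 − (-0.165))
   = 0.400 − (0.00270)/(0.19200) = 0.38594

0.386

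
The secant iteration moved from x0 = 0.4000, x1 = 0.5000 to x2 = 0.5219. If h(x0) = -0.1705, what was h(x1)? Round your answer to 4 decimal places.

-0.0306

The secant line through (0.4000, -0.1705) and (0.5000, h(x1)) crosses zero at x2 = 0.5219.
So (0.4000, -0.1705), (0.5000, h(x1)), (0.5219, 0) are collinear:
h(x1) = -0.1705 · (0.5000 − 0.5219) / (0.4000 − 0.5219) = -0.1705 · (-0.021900)/(-0.121900) = -0.030631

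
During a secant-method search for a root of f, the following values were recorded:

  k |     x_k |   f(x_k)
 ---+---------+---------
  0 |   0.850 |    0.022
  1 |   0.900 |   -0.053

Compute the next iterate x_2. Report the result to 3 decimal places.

0.865

x_2 = 0.900 − (-0.053)·(0.900 − 0.850) / (-0.053 − 0.022)
   = 0.900 − (-0.00265)/(-0.07500) = 0.86467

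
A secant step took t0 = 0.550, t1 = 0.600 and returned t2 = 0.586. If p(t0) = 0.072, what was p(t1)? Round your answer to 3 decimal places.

-0.028

The secant line through (0.550, 0.072) and (0.600, p(t1)) crosses zero at t2 = 0.586.
So (0.550, 0.072), (0.600, p(t1)), (0.586, 0) are collinear:
p(t1) = 0.072 · (0.600 − 0.586) / (0.550 − 0.586) = 0.072 · (0.01400)/(-0.03600) = -0.02800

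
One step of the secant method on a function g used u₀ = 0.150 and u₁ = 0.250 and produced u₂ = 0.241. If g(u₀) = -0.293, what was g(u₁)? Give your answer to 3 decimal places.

0.029

The secant line through (0.150, -0.293) and (0.250, g(u₁)) crosses zero at u₂ = 0.241.
So (0.150, -0.293), (0.250, g(u₁)), (0.241, 0) are collinear:
g(u₁) = -0.293 · (0.250 − 0.241) / (0.150 − 0.241) = -0.293 · (0.00900)/(-0.09100) = 0.02898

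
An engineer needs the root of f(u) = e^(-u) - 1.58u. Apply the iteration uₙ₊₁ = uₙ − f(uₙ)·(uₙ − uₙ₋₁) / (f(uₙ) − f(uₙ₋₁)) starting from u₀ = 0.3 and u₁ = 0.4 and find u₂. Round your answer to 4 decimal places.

f(0.3) = 0.266818, f(0.4) = 0.038320
u₂ = 0.400000 − 0.038320·(0.400000 − 0.300000) / (0.038320 − 0.266818) = 0.400000 − (0.003832)/(-0.228498) = 0.416770

0.4168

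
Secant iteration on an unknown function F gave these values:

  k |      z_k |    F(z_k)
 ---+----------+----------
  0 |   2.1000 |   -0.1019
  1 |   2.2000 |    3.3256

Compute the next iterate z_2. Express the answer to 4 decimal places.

z_2 = 2.2000 − 3.3256·(2.2000 − 2.1000) / (3.3256 − (-0.1019))
   = 2.2000 − (0.332560)/(3.427500) = 2.102973

2.1030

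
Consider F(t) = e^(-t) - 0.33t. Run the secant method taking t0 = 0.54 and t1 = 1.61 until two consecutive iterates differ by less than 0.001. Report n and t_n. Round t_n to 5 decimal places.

F(0.54) = 0.4045483, F(1.61) = -0.3314124
t2 = 1.6100000 − (-0.3314124)·(1.0700000)/(-0.7359606) = 1.1281655;  |Δ| = 0.4818345
F(1.1281655) = -0.0486682
t3 = 1.1281655 − (-0.0486682)·(-0.4818345)/(0.2827442) = 1.0452283;  |Δ| = 0.0829372
F(1.0452283) = 0.0066862
t4 = 1.0452283 − 0.0066862·(-0.0829372)/(0.0553544) = 1.0552462;  |Δ| = 0.0100179
F(1.0552462) = -0.0001245
t5 = 1.0552462 − (-0.0001245)·(0.0100179)/(-0.0068108) = 1.0550630;  |Δ| = 0.0001832
|t5 − t4| = 0.0001832 < 0.001

n = 5, t_n = 1.05506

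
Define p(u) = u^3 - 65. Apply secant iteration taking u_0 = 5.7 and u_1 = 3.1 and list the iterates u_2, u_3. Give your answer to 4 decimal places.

p(5.7) = 120.193000, p(3.1) = -35.209000
u_2 = 3.100000 − (-35.209000)·(3.100000 − 5.700000) / (-35.209000 − 120.193000) = 3.100000 − (91.543400)/(-155.402000) = 3.689075
p(3.689075) = -14.794375
u_3 = 3.689075 − (-14.794375)·(3.689075 − 3.100000) / (-14.794375 − (-35.209000)) = 3.689075 − (-8.714993)/(20.414625) = 4.115974

3.6891, 4.1160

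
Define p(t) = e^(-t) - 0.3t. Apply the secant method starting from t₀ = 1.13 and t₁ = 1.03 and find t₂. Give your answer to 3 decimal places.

p(1.13) = -0.01597, p(1.03) = 0.04801
t₂ = 1.03000 − 0.04801·(1.03000 − 1.13000) / (0.04801 − (-0.01597)) = 1.03000 − (-0.00480)/(0.06397) = 1.10504

1.105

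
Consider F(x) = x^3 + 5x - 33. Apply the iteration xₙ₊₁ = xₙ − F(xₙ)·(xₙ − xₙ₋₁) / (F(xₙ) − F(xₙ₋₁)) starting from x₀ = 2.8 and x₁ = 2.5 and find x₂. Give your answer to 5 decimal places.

F(2.8) = 2.9520000, F(2.5) = -4.8750000
x₂ = 2.5000000 − (-4.8750000)·(2.5000000 − 2.8000000) / (-4.8750000 − 2.9520000) = 2.5000000 − (1.4625000)/(-7.8270000) = 2.6868532

2.68685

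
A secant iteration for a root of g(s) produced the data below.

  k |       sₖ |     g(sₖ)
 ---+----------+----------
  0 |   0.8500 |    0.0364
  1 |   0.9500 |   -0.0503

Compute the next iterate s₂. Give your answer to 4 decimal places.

s₂ = 0.9500 − (-0.0503)·(0.9500 − 0.8500) / (-0.0503 − 0.0364)
   = 0.9500 − (-0.005030)/(-0.086700) = 0.891984

0.8920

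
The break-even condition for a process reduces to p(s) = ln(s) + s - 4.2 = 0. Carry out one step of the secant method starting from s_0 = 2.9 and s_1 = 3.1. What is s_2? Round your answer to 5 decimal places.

p(2.9) = -0.2352893, p(3.1) = 0.0314021
s_2 = 3.1000000 − 0.0314021·(3.1000000 − 2.9000000) / (0.0314021 − (-0.2352893)) = 3.1000000 − (0.0062804)/(0.2666914) = 3.0764506

3.07645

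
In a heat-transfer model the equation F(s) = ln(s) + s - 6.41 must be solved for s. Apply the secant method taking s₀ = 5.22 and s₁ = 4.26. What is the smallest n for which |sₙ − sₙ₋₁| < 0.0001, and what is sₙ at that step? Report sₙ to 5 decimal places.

F(5.22) = 0.4624974, F(4.26) = -0.7007308
s₂ = 4.2600000 − (-0.7007308)·(-0.9600000)/(-1.1632282) = 4.8383058;  |Δ| = 0.5783058
F(4.8383058) = 0.0048704
s₃ = 4.8383058 − 0.0048704·(0.5783058)/(0.7056012) = 4.8343140;  |Δ| = 0.0039917
F(4.8343140) = 0.0000533
s₄ = 4.8343140 − 0.0000533·(-0.0039917)/(-0.0048171) = 4.8342699;  |Δ| = 0.0000442
|s₄ − s₃| = 0.0000442 < 0.0001

n = 4, sₙ = 4.83427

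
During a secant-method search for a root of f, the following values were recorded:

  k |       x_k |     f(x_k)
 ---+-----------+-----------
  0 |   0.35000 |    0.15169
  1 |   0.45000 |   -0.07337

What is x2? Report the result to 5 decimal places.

x2 = 0.45000 − (-0.07337)·(0.45000 − 0.35000) / (-0.07337 − 0.15169)
   = 0.45000 − (-0.0073370)/(-0.2250600) = 0.4173998

0.41740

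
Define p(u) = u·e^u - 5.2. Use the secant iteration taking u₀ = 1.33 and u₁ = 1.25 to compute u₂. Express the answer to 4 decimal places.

p(1.33) = -0.171212, p(1.25) = -0.837071
u₂ = 1.250000 − (-0.837071)·(1.250000 − 1.330000) / (-0.837071 − (-0.171212)) = 1.250000 − (0.066966)/(-0.665859) = 1.350570

1.3506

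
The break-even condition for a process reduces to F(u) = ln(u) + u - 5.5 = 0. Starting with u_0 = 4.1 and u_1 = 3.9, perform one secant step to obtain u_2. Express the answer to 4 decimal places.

F(4.1) = 0.010987, F(3.9) = -0.239023
u_2 = 3.900000 − (-0.239023)·(3.900000 − 4.100000) / (-0.239023 − 0.010987) = 3.900000 − (0.047805)/(-0.250010) = 4.091211

4.0912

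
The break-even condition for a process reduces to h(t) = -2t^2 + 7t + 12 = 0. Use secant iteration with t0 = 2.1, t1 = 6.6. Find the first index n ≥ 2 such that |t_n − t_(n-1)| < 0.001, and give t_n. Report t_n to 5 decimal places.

n = 7, t_n = 4.76040

h(2.1) = 17.8800000, h(6.6) = -28.9200000
t2 = 6.6000000 − (-28.9200000)·(4.5000000)/(-46.8000000) = 3.8192308;  |Δ| = 2.7807692
h(3.8192308) = 9.5615680
t3 = 3.8192308 − 9.5615680·(-2.7807692)/(38.4815680) = 4.5101723;  |Δ| = 0.6909415
h(4.5101723) = 2.8878976
t4 = 4.5101723 − 2.8878976·(0.6909415)/(-6.6736705) = 4.8091635;  |Δ| = 0.2989911
h(4.8091635) = -0.5919622
t5 = 4.8091635 − (-0.5919622)·(0.2989911)/(-3.4798598) = 4.7583018;  |Δ| = 0.0508617
h(4.7583018) = 0.0252406
t6 = 4.7583018 − 0.0252406·(-0.0508617)/(0.6172028) = 4.7603818;  |Δ| = 0.0020800
h(4.7603818) = 0.0002029
t7 = 4.7603818 − 0.0002029·(0.0020800)/(-0.0250376) = 4.7603987;  |Δ| = 0.0000169
|t7 − t6| = 0.0000169 < 0.001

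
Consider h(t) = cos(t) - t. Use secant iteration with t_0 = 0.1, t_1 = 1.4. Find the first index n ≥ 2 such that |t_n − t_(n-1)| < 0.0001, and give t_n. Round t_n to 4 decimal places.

n = 6, t_n = 0.7391

h(0.1) = 0.895004, h(1.4) = -1.230033
t_2 = 1.400000 − (-1.230033)·(1.300000)/(-2.125037) = 0.647522;  |Δ| = 0.752478
h(0.647522) = 0.150058
t_3 = 0.647522 − 0.150058·(-0.752478)/(1.380091) = 0.729340;  |Δ| = 0.081817
h(0.729340) = 0.016275
t_4 = 0.729340 − 0.016275·(0.081817)/(-0.133784) = 0.739293;  |Δ| = 0.009953
h(0.739293) = -0.000348
t_5 = 0.739293 − (-0.000348)·(0.009953)/(-0.016622) = 0.739085;  |Δ| = 0.000208
h(0.739085) = 0.000001
t_6 = 0.739085 − 0.000001·(-0.000208)/(0.000348) = 0.739085;  |Δ| = 0.000000
|t_6 − t_5| = 0.000000 < 0.0001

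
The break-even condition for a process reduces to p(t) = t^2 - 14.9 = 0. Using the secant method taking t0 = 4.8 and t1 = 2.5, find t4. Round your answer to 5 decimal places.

3.85916

p(4.8) = 8.1400000, p(2.5) = -8.6500000
t2 = 2.5000000 − (-8.6500000)·(2.5000000 − 4.8000000) / (-8.6500000 − 8.1400000) = 2.5000000 − (19.8950000)/(-16.7900000) = 3.6849315
p(3.6849315) = -1.3212798
t3 = 3.6849315 − (-1.3212798)·(3.6849315 − 2.5000000) / (-1.3212798 − (-8.6500000)) = 3.6849315 − (-1.5656261)/(7.3287202) = 3.8985604
p(3.8985604) = 0.2987728
t4 = 3.8985604 − 0.2987728·(3.8985604 − 3.6849315) / (0.2987728 − (-1.3212798)) = 3.8985604 − (0.0638265)/(1.6200526) = 3.8591626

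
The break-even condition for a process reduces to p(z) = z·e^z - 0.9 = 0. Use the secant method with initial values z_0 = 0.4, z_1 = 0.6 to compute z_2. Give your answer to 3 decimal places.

p(0.4) = -0.30327, p(0.6) = 0.19327
z_2 = 0.60000 − 0.19327·(0.60000 − 0.40000) / (0.19327 − (-0.30327)) = 0.60000 − (0.03865)/(0.49654) = 0.52215

0.522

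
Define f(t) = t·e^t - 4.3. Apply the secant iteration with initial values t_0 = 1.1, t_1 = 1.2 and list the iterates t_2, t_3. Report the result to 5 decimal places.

f(1.1) = -0.9954174, f(1.2) = -0.3158597
t_2 = 1.2000000 − (-0.3158597)·(1.2000000 − 1.1000000) / (-0.3158597 − (-0.9954174)) = 1.2000000 − (-0.0315860)/(0.6795577) = 1.2464802
f(1.2464802) = 0.0353568
t_3 = 1.2464802 − 0.0353568·(1.2464802 − 1.2000000) / (0.0353568 − (-0.3158597)) = 1.2464802 − (0.0016434)/(0.3512165) = 1.2418010

1.24648, 1.24180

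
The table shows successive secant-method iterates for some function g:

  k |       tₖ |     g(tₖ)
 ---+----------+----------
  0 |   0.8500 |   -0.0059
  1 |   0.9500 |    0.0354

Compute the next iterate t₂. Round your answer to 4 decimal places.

t₂ = 0.9500 − 0.0354·(0.9500 − 0.8500) / (0.0354 − (-0.0059))
   = 0.9500 − (0.003540)/(0.041300) = 0.864286

0.8643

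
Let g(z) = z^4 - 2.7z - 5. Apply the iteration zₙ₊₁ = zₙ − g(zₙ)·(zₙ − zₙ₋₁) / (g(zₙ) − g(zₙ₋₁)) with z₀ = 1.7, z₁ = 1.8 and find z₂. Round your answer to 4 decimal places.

g(1.7) = -1.237900, g(1.8) = 0.637600
z₂ = 1.800000 − 0.637600·(1.800000 − 1.700000) / (0.637600 − (-1.237900)) = 1.800000 − (0.063760)/(1.875500) = 1.766004

1.7660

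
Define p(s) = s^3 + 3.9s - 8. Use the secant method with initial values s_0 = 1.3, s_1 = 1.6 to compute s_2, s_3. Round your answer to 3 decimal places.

p(1.3) = -0.73300, p(1.6) = 2.33600
s_2 = 1.60000 − 2.33600·(1.60000 − 1.30000) / (2.33600 − (-0.73300)) = 1.60000 − (0.70080)/(3.06900) = 1.37165
p(1.37165) = -0.06989
s_3 = 1.37165 − (-0.06989)·(1.37165 − 1.60000) / (-0.06989 − 2.33600) = 1.37165 − (0.01596)/(-2.40589) = 1.37829

1.372, 1.378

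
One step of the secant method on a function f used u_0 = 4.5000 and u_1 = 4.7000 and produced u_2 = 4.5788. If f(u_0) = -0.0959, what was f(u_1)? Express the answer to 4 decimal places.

0.1475

The secant line through (4.5000, -0.0959) and (4.7000, f(u_1)) crosses zero at u_2 = 4.5788.
So (4.5000, -0.0959), (4.7000, f(u_1)), (4.5788, 0) are collinear:
f(u_1) = -0.0959 · (4.7000 − 4.5788) / (4.5000 − 4.5788) = -0.0959 · (0.121200)/(-0.078800) = 0.147501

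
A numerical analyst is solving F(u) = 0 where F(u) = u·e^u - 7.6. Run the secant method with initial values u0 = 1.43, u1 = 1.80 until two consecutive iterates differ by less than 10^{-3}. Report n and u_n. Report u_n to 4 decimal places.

n = 5, u_n = 1.5743

F(1.43) = -1.624460, F(1.80) = 3.289365
u2 = 1.800000 − 3.289365·(0.370000)/(4.913826) = 1.552318;  |Δ| = 0.247682
F(1.552318) = -0.269325
u3 = 1.552318 − (-0.269325)·(-0.247682)/(-3.558690) = 1.571063;  |Δ| = 0.018745
F(1.571063) = -0.040422
u4 = 1.571063 − (-0.040422)·(0.018745)/(0.228903) = 1.574373;  |Δ| = 0.003310
F(1.574373) = 0.000623
u5 = 1.574373 − 0.000623·(0.003310)/(0.041045) = 1.574323;  |Δ| = 0.000050
|u5 − u4| = 0.000050 < 10^{-3}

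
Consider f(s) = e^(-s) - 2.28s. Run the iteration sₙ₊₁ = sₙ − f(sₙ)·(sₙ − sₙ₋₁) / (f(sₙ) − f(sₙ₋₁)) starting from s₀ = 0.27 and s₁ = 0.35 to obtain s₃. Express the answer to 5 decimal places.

0.31885

f(0.27) = 0.1477795, f(0.35) = -0.0933119
s₂ = 0.3500000 − (-0.0933119)·(0.3500000 − 0.2700000) / (-0.0933119 − 0.1477795) = 0.3500000 − (-0.0074650)/(-0.2410914) = 0.3190368
f(0.3190368) = -0.0005552
s₃ = 0.3190368 − (-0.0005552)·(0.3190368 − 0.3500000) / (-0.0005552 − (-0.0933119)) = 0.3190368 − (0.0000172)/(0.0927567) = 0.3188515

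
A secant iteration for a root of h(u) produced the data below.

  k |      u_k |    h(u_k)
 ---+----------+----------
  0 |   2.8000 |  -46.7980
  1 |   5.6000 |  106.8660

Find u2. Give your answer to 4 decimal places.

u2 = 5.6000 − 106.8660·(5.6000 − 2.8000) / (106.8660 − (-46.7980))
   = 5.6000 − (299.224800)/(153.664000) = 3.652733

3.6527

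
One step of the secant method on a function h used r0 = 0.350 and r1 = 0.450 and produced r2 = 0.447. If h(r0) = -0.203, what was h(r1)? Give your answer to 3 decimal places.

0.006

The secant line through (0.350, -0.203) and (0.450, h(r1)) crosses zero at r2 = 0.447.
So (0.350, -0.203), (0.450, h(r1)), (0.447, 0) are collinear:
h(r1) = -0.203 · (0.450 − 0.447) / (0.350 − 0.447) = -0.203 · (0.00300)/(-0.09700) = 0.00628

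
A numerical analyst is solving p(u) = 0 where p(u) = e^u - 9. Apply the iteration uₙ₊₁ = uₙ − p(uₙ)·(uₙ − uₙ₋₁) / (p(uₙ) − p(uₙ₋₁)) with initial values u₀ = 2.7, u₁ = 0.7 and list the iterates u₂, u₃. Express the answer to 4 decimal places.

1.7860, 2.6199

p(2.7) = 5.879732, p(0.7) = -6.986247
u₂ = 0.700000 − (-6.986247)·(0.700000 − 2.700000) / (-6.986247 − 5.879732) = 0.700000 − (13.972495)/(-12.865979) = 1.786003
p(1.786003) = -3.034438
u₃ = 1.786003 − (-3.034438)·(1.786003 − 0.700000) / (-3.034438 − (-6.986247)) = 1.786003 − (-3.295410)/(3.951809) = 2.619902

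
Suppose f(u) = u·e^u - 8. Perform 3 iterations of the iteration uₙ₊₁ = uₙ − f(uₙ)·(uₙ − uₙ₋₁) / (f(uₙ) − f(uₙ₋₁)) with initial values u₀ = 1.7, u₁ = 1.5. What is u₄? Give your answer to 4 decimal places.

1.6058

f(1.7) = 1.305711, f(1.5) = -1.277466
u₂ = 1.500000 − (-1.277466)·(1.500000 − 1.700000) / (-1.277466 − 1.305711) = 1.500000 − (0.255493)/(-2.583177) = 1.598907
f(1.598907) = -0.089218
u₃ = 1.598907 − (-0.089218)·(1.598907 − 1.500000) / (-0.089218 − (-1.277466)) = 1.598907 − (-0.008824)/(1.188248) = 1.606333
f(1.606333) = 0.006764
u₄ = 1.606333 − 0.006764·(1.606333 − 1.598907) / (0.006764 − (-0.089218)) = 1.606333 − (0.000050)/(0.095982) = 1.605810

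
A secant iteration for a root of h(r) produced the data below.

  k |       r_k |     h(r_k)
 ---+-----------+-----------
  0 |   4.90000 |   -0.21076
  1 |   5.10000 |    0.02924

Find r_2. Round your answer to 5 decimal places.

r_2 = 5.10000 − 0.02924·(5.10000 − 4.90000) / (0.02924 − (-0.21076))
   = 5.10000 − (0.0058480)/(0.2400000) = 5.0756333

5.07563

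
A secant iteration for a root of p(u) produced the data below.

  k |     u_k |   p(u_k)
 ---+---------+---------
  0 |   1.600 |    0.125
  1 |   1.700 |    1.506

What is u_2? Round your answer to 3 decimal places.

1.591

u_2 = 1.700 − 1.506·(1.700 − 1.600) / (1.506 − 0.125)
   = 1.700 − (0.15060)/(1.38100) = 1.59095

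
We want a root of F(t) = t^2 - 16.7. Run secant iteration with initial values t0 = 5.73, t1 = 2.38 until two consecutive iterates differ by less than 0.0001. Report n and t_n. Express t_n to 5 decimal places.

F(5.73) = 16.1329000, F(2.38) = -11.0356000
t2 = 2.3800000 − (-11.0356000)·(-3.3500000)/(-27.1685000) = 3.7407398;  |Δ| = 1.3607398
F(3.7407398) = -2.7068655
t3 = 3.7407398 − (-2.7068655)·(1.3607398)/(8.3287345) = 4.1829847;  |Δ| = 0.4422448
F(4.1829847) = 0.7973606
t4 = 4.1829847 − 0.7973606·(0.4422448)/(3.5042262) = 4.0823551;  |Δ| = 0.1006295
F(4.0823551) = -0.0343766
t5 = 4.0823551 − (-0.0343766)·(-0.1006295)/(-0.8317372) = 4.0865143;  |Δ| = 0.0041591
F(4.0865143) = -0.0004012
t6 = 4.0865143 − (-0.0004012)·(0.0041591)/(0.0339754) = 4.0865634;  |Δ| = 0.0000491
|t6 − t5| = 0.0000491 < 0.0001

n = 6, t_n = 4.08656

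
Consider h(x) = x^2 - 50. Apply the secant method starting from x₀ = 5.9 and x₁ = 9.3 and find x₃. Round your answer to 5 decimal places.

h(5.9) = -15.1900000, h(9.3) = 36.4900000
x₂ = 9.3000000 − 36.4900000·(9.3000000 − 5.9000000) / (36.4900000 − (-15.1900000)) = 9.3000000 − (124.0660000)/(51.6800000) = 6.8993421
h(6.8993421) = -2.3990785
x₃ = 6.8993421 − (-2.3990785)·(6.8993421 − 9.3000000) / (-2.3990785 − 36.4900000) = 6.8993421 − (5.7593668)/(-38.8890785) = 7.0474394

7.04744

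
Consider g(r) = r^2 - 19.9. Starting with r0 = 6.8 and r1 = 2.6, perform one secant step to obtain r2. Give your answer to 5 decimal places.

g(6.8) = 26.3400000, g(2.6) = -13.1400000
r2 = 2.6000000 − (-13.1400000)·(2.6000000 − 6.8000000) / (-13.1400000 − 26.3400000) = 2.6000000 − (55.1880000)/(-39.4800000) = 3.9978723

3.99787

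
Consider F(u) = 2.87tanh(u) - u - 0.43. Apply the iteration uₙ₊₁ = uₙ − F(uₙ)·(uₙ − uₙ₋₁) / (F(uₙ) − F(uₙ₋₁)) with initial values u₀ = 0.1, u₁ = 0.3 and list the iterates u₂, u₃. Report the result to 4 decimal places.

0.2394, 0.2365

F(0.1) = -0.243953, F(0.3) = 0.106067
u₂ = 0.300000 − 0.106067·(0.300000 − 0.100000) / (0.106067 − (-0.243953)) = 0.300000 − (0.021213)/(0.350020) = 0.239394
F(0.239394) = 0.004835
u₃ = 0.239394 − 0.004835·(0.239394 − 0.300000) / (0.004835 − 0.106067) = 0.239394 − (-0.000293)/(-0.101232) = 0.236499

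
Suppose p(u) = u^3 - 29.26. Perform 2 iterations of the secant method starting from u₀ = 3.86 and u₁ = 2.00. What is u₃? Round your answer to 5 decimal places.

3.21975

p(3.86) = 28.2524560, p(2.00) = -21.2600000
u₂ = 2.0000000 − (-21.2600000)·(2.0000000 − 3.8600000) / (-21.2600000 − 28.2524560) = 2.0000000 − (39.5436000)/(-49.5124560) = 2.7986596
p(2.7986596) = -7.3395103
u₃ = 2.7986596 − (-7.3395103)·(2.7986596 − 2.0000000) / (-7.3395103 − (-21.2600000)) = 2.7986596 − (-5.8617706)/(13.9204897) = 3.2197490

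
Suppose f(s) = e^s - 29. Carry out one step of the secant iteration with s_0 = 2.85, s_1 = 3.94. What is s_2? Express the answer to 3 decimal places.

f(2.85) = -11.71222, f(3.94) = 22.41860
s_2 = 3.94000 − 22.41860·(3.94000 − 2.85000) / (22.41860 − (-11.71222)) = 3.94000 − (24.43628)/(34.13082) = 3.22404

3.224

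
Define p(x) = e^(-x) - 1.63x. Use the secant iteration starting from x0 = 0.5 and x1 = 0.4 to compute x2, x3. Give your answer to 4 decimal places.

0.4081, 0.4080

p(0.5) = -0.208469, p(0.4) = 0.018320
x2 = 0.400000 − 0.018320·(0.400000 − 0.500000) / (0.018320 − (-0.208469)) = 0.400000 − (-0.001832)/(0.226789) = 0.408078
p(0.408078) = -0.000240
x3 = 0.408078 − (-0.000240)·(0.408078 − 0.400000) / (-0.000240 − 0.018320) = 0.408078 − (-0.000002)/(-0.018560) = 0.407973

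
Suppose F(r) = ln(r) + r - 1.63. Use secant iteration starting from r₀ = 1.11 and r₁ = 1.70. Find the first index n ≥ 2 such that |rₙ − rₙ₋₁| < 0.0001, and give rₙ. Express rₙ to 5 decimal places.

F(1.11) = -0.4156400, F(1.70) = 0.6006283
r₂ = 1.7000000 − 0.6006283·(0.5900000)/(1.0162682) = 1.3513020;  |Δ| = 0.3486980
F(1.3513020) = 0.0223706
r₃ = 1.3513020 − 0.0223706·(-0.3486980)/(-0.5782576) = 1.3378122;  |Δ| = 0.0134898
F(1.3378122) = -0.0011522
r₄ = 1.3378122 − (-0.0011522)·(-0.0134898)/(-0.0235228) = 1.3384730;  |Δ| = 0.0006608
F(1.3384730) = 0.0000024
r₅ = 1.3384730 − 0.0000024·(0.0006608)/(0.0011545) = 1.3384716;  |Δ| = 0.0000013
|r₅ − r₄| = 0.0000013 < 0.0001

n = 5, rₙ = 1.33847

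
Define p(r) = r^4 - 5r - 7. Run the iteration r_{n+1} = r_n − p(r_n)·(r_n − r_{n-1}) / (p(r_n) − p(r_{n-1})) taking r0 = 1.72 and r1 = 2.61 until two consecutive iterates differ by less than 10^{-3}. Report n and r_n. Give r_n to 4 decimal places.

n = 6, r_n = 2.0359

p(1.72) = -6.847869, p(2.61) = 26.354706
r2 = 2.610000 − 26.354706·(0.890000)/(33.202576) = 1.903558;  |Δ| = 0.706442
p(1.903558) = -3.387795
r3 = 1.903558 − (-3.387795)·(-0.706442)/(-29.742501) = 1.984025;  |Δ| = 0.080467
p(1.984025) = -1.425237
r4 = 1.984025 − (-1.425237)·(0.080467)/(1.962557) = 2.042461;  |Δ| = 0.058436
p(2.042461) = 0.190330
r5 = 2.042461 − 0.190330·(0.058436)/(1.615567) = 2.035577;  |Δ| = 0.006884
p(2.035577) = -0.008695
r6 = 2.035577 − (-0.008695)·(-0.006884)/(-0.199025) = 2.035877;  |Δ| = 0.000301
|r6 − r5| = 0.000301 < 10^{-3}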